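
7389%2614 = 2161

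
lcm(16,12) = 48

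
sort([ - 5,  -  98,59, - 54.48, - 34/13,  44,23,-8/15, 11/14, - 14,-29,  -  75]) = [ - 98,  -  75,  -  54.48, - 29, - 14, - 5,-34/13, -8/15,11/14,  23,44,59]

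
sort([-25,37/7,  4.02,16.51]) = [  -  25 , 4.02, 37/7 , 16.51]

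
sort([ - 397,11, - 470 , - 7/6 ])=[ - 470, - 397, - 7/6, 11]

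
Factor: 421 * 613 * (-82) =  - 21161986= - 2^1 * 41^1*421^1 * 613^1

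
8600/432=1075/54 = 19.91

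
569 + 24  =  593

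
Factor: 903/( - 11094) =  -7/86 = - 2^( - 1)*7^1*43^(  -  1)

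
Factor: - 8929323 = -3^2  *13^1 *167^1 * 457^1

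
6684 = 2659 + 4025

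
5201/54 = 96 + 17/54 = 96.31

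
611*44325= 27082575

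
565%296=269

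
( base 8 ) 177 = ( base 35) 3M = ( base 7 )241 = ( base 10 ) 127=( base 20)67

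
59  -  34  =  25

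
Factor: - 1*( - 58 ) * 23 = 1334 = 2^1 * 23^1  *  29^1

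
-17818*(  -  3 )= 53454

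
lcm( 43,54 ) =2322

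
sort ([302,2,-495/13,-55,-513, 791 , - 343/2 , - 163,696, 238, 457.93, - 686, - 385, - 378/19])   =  [ - 686, - 513, - 385, - 343/2, - 163, - 55, - 495/13, - 378/19, 2, 238, 302, 457.93,696, 791]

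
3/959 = 3/959 = 0.00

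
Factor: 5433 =3^1 * 1811^1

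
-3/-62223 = 1/20741 = 0.00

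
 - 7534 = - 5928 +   -  1606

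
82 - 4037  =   - 3955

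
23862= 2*11931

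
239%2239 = 239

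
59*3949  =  232991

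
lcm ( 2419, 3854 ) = 227386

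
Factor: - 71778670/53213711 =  - 2^1*5^1*149^( - 1)* 1429^1*5023^1*357139^(- 1)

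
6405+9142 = 15547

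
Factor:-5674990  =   - 2^1 * 5^1*567499^1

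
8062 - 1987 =6075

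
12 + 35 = 47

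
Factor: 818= 2^1*409^1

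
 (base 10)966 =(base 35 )RL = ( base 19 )2cg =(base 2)1111000110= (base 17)35e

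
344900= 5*68980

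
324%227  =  97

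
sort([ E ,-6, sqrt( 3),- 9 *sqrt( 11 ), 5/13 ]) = [-9 * sqrt( 11 ), - 6, 5/13, sqrt ( 3 ), E]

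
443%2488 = 443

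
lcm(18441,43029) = 129087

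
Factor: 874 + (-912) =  - 2^1*19^1 = - 38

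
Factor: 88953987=3^1 * 89^1*333161^1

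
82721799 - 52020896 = 30700903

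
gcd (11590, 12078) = 122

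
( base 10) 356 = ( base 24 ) EK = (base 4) 11210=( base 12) 258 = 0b101100100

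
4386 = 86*51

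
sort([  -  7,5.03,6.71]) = [ - 7, 5.03, 6.71 ] 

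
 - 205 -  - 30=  - 175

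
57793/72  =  57793/72 = 802.68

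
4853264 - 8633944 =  - 3780680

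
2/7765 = 2/7765 = 0.00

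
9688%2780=1348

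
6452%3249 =3203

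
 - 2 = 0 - 2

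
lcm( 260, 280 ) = 3640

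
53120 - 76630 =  - 23510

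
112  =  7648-7536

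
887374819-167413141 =719961678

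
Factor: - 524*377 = -197548 = - 2^2*13^1*29^1 * 131^1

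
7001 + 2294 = 9295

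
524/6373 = 524/6373  =  0.08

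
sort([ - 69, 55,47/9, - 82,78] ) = [ - 82, - 69, 47/9, 55, 78]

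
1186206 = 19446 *61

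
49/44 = 49/44 = 1.11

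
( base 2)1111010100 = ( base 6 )4312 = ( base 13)5a5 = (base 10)980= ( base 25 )1e5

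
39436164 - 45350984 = - 5914820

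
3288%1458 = 372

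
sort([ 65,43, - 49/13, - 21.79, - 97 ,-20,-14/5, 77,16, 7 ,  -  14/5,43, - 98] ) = [  -  98,  -  97, - 21.79, - 20, -49/13, -14/5 , - 14/5,7, 16, 43,43,  65,77] 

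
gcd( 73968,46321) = 1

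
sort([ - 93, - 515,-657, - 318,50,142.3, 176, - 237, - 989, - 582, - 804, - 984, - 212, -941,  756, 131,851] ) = [-989, - 984,-941, - 804, - 657, - 582, - 515,- 318, - 237, - 212, - 93, 50,131, 142.3, 176, 756 , 851]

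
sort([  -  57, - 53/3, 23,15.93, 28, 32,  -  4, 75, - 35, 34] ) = [ -57,-35, - 53/3, - 4,15.93,23, 28,32, 34,75]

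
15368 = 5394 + 9974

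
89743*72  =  6461496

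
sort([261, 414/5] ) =[414/5,261]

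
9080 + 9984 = 19064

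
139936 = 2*69968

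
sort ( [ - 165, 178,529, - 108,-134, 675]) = [ - 165, - 134,  -  108, 178 , 529, 675 ]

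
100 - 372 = -272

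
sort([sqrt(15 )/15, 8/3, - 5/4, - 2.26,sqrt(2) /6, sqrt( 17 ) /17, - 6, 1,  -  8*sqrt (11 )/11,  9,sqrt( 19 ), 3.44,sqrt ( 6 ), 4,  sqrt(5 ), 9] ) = [ - 6, - 8*sqrt(11) /11, - 2.26, - 5/4,sqrt ( 2 ) /6, sqrt ( 17) /17 , sqrt( 15) /15 , 1,sqrt (5), sqrt( 6), 8/3, 3.44,4, sqrt( 19 )  ,  9, 9]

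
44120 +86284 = 130404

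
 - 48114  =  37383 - 85497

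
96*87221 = 8373216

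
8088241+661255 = 8749496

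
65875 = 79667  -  13792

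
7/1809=7/1809=   0.00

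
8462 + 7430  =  15892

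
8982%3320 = 2342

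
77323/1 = 77323 = 77323.00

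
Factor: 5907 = 3^1*11^1*179^1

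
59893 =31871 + 28022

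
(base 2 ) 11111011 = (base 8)373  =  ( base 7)506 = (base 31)83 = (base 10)251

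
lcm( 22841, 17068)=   1553188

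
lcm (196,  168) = 1176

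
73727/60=73727/60=1228.78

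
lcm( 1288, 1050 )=96600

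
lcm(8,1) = 8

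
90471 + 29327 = 119798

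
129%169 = 129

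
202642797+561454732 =764097529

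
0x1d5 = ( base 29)G5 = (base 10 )469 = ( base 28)GL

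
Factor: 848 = 2^4*53^1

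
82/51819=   82/51819  =  0.00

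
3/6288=1/2096 = 0.00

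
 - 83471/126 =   -  83471/126 = - 662.47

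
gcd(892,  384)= 4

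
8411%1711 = 1567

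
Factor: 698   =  2^1*349^1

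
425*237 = 100725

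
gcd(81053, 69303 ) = 1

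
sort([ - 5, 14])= [-5,14]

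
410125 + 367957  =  778082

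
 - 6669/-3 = 2223/1=2223.00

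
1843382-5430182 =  - 3586800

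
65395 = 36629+28766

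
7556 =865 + 6691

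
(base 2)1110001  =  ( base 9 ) 135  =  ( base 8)161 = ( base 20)5d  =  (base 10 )113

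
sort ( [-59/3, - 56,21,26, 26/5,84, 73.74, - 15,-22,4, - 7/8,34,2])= [ - 56, - 22,-59/3, - 15 , - 7/8,2,4,26/5, 21,26 , 34, 73.74,84 ]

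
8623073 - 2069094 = 6553979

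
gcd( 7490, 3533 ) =1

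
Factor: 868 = 2^2*7^1*31^1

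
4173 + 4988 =9161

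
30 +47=77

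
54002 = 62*871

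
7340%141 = 8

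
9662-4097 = 5565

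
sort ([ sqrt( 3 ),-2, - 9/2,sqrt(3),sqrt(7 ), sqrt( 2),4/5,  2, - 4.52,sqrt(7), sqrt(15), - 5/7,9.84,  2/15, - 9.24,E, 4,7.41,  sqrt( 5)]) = [ - 9.24, - 4.52, - 9/2, - 2, - 5/7, 2/15,4/5,sqrt(2), sqrt( 3), sqrt(3),2,sqrt(5 ),sqrt( 7),sqrt( 7),E, sqrt(15),4,  7.41,9.84]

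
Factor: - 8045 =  - 5^1 * 1609^1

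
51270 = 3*17090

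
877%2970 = 877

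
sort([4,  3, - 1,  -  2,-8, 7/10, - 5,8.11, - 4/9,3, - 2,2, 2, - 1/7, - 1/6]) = [-8,  -  5,-2 , - 2, - 1, - 4/9,-1/6, - 1/7,7/10,2,2,  3,3,4, 8.11]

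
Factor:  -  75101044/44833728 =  - 2^( - 4) * 3^(- 1)*233509^( - 1)*18775261^1 = - 18775261/11208432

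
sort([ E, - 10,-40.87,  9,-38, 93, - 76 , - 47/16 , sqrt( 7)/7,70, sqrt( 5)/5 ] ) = [-76, - 40.87, - 38, - 10, - 47/16, sqrt(7)/7, sqrt ( 5)/5, E,9,70,93]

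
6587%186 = 77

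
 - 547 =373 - 920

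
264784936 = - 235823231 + 500608167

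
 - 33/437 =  - 33/437 = - 0.08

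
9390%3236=2918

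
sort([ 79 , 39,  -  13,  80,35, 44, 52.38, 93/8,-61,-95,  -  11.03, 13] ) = [ - 95, -61, - 13, - 11.03, 93/8, 13, 35, 39, 44, 52.38,79, 80] 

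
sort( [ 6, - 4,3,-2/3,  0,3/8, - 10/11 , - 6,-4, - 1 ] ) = [ - 6, - 4, - 4,  -  1 ,  -  10/11,-2/3,0,3/8,3, 6]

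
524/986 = 262/493 = 0.53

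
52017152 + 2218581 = 54235733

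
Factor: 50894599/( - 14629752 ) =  - 2^(  -  3)*3^(  -  2)*7^1*61^( - 1) * 449^1*3331^( -1 ) * 16193^1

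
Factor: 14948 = 2^2*37^1 * 101^1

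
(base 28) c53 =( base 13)4469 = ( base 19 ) 178D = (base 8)22517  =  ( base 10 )9551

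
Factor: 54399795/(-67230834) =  - 2^( - 1)*5^1*11^ ( - 1 )*29^1*79^1*1583^1*1018649^( - 1) = - 18133265/22410278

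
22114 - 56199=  - 34085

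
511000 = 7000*73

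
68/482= 34/241 = 0.14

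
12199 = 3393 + 8806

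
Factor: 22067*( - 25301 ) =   -  22067^1*25301^1 = - 558317167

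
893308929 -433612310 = 459696619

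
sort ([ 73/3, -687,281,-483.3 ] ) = [ - 687,-483.3,73/3,281]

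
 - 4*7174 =-28696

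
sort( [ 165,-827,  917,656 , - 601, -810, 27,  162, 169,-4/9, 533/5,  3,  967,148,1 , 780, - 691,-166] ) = [ -827, - 810, - 691, - 601, - 166, - 4/9, 1,3, 27,  533/5, 148, 162,165, 169,656 , 780,  917, 967 ]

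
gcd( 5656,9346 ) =2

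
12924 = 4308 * 3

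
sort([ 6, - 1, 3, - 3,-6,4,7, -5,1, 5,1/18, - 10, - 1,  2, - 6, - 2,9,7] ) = [ - 10, - 6,-6, - 5, - 3,-2, - 1, -1, 1/18, 1,2,3,4, 5, 6, 7, 7,9] 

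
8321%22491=8321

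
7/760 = 7/760 = 0.01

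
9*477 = 4293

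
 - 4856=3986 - 8842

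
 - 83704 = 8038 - 91742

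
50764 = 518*98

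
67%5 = 2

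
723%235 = 18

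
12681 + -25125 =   -  12444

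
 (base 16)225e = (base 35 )76D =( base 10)8798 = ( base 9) 13055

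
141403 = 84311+57092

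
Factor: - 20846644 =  - 2^2*  7^1*13^1*57271^1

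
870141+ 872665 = 1742806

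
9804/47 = 208 + 28/47 = 208.60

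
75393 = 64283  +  11110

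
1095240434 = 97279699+997960735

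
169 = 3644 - 3475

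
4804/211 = 4804/211 = 22.77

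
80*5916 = 473280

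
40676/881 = 46 +150/881 = 46.17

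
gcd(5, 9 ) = 1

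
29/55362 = 29/55362 = 0.00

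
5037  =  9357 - 4320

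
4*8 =32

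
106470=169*630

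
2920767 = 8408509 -5487742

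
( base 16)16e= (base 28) D2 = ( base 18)126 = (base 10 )366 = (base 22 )GE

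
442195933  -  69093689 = 373102244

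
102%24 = 6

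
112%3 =1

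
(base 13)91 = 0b1110110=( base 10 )118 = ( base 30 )3s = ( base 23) 53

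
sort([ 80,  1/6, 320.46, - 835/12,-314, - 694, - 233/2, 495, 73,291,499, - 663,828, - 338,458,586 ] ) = [ - 694,-663 , - 338, - 314, - 233/2, - 835/12, 1/6, 73, 80, 291,320.46,458,495, 499,586,828 ] 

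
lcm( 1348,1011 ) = 4044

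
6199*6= 37194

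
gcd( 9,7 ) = 1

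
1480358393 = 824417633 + 655940760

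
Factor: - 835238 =-2^1*37^1*11287^1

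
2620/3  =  2620/3=873.33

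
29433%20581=8852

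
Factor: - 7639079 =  - 7^1 * 41^1*43^1*619^1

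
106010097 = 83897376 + 22112721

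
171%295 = 171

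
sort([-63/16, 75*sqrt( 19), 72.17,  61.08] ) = [-63/16, 61.08,72.17,  75*sqrt(19)]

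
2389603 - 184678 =2204925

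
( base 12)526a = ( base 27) C9J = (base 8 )21462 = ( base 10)9010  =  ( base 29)akk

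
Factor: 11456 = 2^6*179^1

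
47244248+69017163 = 116261411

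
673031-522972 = 150059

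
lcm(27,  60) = 540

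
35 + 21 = 56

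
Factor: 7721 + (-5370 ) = 2351 = 2351^1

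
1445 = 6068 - 4623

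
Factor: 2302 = 2^1*1151^1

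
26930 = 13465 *2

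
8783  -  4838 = 3945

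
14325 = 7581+6744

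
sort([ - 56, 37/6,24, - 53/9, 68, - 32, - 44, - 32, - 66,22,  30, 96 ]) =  [ - 66,-56, - 44, - 32, - 32, - 53/9, 37/6,22, 24, 30, 68,96 ]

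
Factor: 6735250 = 2^1*5^3*29^1*929^1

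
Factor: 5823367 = 11^2*  17^1*19^1*149^1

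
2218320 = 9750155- 7531835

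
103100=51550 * 2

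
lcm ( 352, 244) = 21472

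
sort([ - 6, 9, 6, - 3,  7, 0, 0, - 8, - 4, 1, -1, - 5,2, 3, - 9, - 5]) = [- 9, - 8, - 6, - 5, - 5, - 4, - 3, - 1, 0,0, 1,  2,3, 6,  7 , 9]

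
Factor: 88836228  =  2^2*3^2*13^1*83^1*2287^1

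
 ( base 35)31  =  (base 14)78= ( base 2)1101010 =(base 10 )106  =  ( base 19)5B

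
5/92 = 5/92 = 0.05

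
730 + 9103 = 9833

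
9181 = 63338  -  54157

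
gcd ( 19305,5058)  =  9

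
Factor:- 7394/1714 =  - 3697/857 = - 857^( - 1)*3697^1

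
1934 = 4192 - 2258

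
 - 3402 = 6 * ( - 567)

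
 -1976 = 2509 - 4485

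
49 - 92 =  - 43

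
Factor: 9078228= 2^2*3^2*252173^1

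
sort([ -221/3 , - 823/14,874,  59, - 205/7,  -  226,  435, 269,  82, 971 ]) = [ - 226, - 221/3, - 823/14,-205/7, 59,  82 , 269 , 435, 874,971]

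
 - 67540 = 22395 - 89935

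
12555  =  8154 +4401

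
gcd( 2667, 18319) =7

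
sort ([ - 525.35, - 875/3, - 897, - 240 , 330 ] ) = [-897 , - 525.35,-875/3, - 240,  330] 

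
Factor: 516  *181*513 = 2^2*3^4*19^1*43^1*181^1 =47912148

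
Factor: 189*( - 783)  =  -3^6*7^1*29^1 = - 147987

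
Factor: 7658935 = 5^1*223^1*6869^1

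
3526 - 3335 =191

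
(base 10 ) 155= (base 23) 6H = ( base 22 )71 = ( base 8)233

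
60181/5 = 60181/5 = 12036.20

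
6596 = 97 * 68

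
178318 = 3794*47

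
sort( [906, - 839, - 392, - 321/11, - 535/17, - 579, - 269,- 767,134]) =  [ - 839, - 767, - 579, - 392, - 269, - 535/17,-321/11,134 , 906 ]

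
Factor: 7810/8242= 5^1*11^1*13^( - 1) * 71^1*317^( - 1 ) =3905/4121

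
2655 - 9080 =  - 6425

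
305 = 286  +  19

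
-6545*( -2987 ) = 19549915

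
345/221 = 1+124/221=1.56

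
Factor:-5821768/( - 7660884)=1455442/1915221 = 2^1*3^(  -  1 )*7^( - 1)*11^( - 1 ) * 263^1*2767^1*8291^(-1)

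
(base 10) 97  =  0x61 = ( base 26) 3J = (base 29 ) 3A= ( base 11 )89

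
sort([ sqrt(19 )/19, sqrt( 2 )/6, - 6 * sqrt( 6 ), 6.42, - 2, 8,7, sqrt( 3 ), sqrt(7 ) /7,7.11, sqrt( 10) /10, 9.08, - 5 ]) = [ - 6*sqrt(6),-5, - 2,sqrt (19 )/19, sqrt( 2 )/6,  sqrt(10) /10,sqrt (7 ) /7, sqrt(3), 6.42,7,7.11,  8,9.08] 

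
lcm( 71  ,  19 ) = 1349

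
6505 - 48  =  6457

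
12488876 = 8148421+4340455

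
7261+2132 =9393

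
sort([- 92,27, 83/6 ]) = [ - 92,83/6,27]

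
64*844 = 54016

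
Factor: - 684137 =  - 67^1*10211^1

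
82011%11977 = 10149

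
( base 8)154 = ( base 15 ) 73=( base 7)213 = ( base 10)108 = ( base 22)4K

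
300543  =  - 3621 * ( - 83 )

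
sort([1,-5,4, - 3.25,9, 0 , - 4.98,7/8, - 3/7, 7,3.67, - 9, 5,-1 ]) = [-9,-5, - 4.98, - 3.25, -1 ,-3/7, 0, 7/8, 1, 3.67, 4 , 5, 7, 9 ] 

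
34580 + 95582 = 130162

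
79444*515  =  40913660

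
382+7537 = 7919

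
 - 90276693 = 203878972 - 294155665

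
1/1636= 1/1636 = 0.00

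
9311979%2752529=1054392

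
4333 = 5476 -1143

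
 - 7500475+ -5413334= - 12913809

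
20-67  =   - 47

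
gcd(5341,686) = 49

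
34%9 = 7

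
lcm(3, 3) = 3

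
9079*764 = 6936356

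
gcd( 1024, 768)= 256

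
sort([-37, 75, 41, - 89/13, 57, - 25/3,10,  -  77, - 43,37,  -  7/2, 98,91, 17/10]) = [ - 77, - 43,-37 ,-25/3, - 89/13, - 7/2,17/10,10, 37,41, 57, 75,91,98] 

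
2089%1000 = 89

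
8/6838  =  4/3419 = 0.00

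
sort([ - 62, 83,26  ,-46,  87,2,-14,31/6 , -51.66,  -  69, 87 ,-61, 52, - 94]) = [ - 94, - 69, -62, - 61,  -  51.66, - 46, - 14, 2,31/6,26,52, 83 , 87, 87 ]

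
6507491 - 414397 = 6093094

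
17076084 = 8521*2004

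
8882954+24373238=33256192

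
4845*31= 150195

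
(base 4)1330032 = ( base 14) 2C7C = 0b1111100001110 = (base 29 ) 9D4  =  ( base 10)7950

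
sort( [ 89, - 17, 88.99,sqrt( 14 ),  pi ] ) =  [ - 17, pi, sqrt( 14 ), 88.99 , 89]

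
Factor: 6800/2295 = 2^4 * 3^( - 3 ) * 5^1 = 80/27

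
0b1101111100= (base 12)624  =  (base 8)1574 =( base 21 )20A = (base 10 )892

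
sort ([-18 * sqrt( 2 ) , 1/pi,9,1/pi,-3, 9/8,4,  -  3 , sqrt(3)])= [ - 18* sqrt ( 2 ) , - 3,-3, 1/pi,1/pi,9/8, sqrt(3),4 , 9 ] 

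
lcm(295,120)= 7080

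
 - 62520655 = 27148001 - 89668656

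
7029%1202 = 1019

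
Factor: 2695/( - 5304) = - 2^(  -  3)*3^( - 1)*5^1*7^2*11^1*13^( - 1 )* 17^( - 1 )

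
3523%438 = 19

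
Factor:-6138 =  - 2^1*  3^2*11^1*31^1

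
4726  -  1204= 3522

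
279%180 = 99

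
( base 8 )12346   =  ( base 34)4lc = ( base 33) 4U4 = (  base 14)1D42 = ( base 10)5350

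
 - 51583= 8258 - 59841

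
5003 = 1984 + 3019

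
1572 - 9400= -7828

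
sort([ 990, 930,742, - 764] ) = [-764,742,930, 990] 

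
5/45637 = 5/45637  =  0.00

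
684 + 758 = 1442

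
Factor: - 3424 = -2^5*107^1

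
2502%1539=963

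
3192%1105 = 982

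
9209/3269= 2+2671/3269=2.82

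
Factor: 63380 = 2^2*5^1*3169^1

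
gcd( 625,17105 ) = 5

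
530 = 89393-88863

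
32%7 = 4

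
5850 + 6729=12579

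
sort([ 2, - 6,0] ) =[ - 6 , 0, 2 ] 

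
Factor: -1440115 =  - 5^1*288023^1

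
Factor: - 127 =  -127^1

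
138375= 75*1845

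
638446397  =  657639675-19193278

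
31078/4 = 15539/2 = 7769.50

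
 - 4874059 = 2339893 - 7213952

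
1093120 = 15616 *70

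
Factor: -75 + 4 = -71 = - 71^1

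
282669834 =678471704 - 395801870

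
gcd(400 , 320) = 80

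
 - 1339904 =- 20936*64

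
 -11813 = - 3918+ - 7895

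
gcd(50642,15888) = 2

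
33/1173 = 11/391= 0.03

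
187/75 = 187/75 = 2.49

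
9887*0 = 0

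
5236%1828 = 1580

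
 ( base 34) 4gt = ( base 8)12115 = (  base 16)144d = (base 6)40021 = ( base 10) 5197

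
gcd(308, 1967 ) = 7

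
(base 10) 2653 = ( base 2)101001011101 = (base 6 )20141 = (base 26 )3O1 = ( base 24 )4ED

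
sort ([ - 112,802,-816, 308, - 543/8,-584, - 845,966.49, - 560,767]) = [ - 845,  -  816, - 584, - 560,  -  112, - 543/8,  308,767, 802,966.49 ] 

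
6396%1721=1233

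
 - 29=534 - 563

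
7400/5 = 1480 = 1480.00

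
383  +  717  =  1100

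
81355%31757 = 17841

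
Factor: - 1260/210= - 6 = - 2^1*3^1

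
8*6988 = 55904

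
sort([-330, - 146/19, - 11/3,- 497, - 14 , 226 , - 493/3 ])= [-497,  -  330, - 493/3,  -  14,-146/19, - 11/3 , 226]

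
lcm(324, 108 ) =324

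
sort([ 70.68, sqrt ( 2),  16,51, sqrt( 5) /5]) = [ sqrt( 5 ) /5, sqrt(2 ), 16,51,70.68]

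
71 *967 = 68657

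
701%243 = 215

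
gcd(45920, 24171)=7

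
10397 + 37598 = 47995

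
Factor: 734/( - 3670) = - 5^( - 1 )  =  - 1/5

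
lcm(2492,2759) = 77252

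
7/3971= 7/3971 = 0.00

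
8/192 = 1/24 = 0.04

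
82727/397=208 + 151/397 = 208.38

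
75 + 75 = 150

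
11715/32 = 11715/32 = 366.09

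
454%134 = 52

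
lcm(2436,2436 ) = 2436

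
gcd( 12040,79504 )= 8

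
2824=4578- 1754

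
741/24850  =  741/24850 = 0.03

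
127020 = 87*1460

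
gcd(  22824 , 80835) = 951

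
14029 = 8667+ 5362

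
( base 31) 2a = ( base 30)2c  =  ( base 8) 110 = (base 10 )72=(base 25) 2m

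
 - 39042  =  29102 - 68144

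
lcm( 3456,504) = 24192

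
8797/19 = 463 = 463.00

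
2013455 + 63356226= 65369681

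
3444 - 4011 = -567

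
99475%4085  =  1435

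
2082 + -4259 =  - 2177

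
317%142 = 33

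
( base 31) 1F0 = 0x592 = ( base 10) 1426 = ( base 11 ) 1087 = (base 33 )1a7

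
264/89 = 2 + 86/89 = 2.97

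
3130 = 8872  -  5742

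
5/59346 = 5/59346 = 0.00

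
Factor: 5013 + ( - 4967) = 2^1*23^1 = 46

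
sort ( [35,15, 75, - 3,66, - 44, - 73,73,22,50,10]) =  [ - 73, - 44, - 3 , 10,  15, 22,35,  50, 66,73,75]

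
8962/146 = 4481/73= 61.38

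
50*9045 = 452250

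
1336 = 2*668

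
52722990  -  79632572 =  - 26909582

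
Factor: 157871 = 7^1*19^1*1187^1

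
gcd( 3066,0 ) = 3066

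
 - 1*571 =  - 571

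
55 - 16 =39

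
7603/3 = 7603/3 = 2534.33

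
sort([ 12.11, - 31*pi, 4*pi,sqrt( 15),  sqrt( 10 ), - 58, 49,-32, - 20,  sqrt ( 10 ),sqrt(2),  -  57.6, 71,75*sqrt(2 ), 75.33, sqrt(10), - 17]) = [ - 31*pi, - 58, - 57.6,  -  32,-20, - 17,sqrt(2 ), sqrt ( 10 ),  sqrt( 10), sqrt( 10 ),  sqrt(15),12.11,4*pi,49,71,75.33,  75*sqrt( 2 )]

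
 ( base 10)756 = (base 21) 1F0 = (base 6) 3300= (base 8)1364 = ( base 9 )1030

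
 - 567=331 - 898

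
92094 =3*30698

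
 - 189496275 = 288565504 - 478061779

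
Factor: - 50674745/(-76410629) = 5^1*11^1*29^1*31^(-1)*31771^1*2464859^ ( - 1) 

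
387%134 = 119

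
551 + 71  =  622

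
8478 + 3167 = 11645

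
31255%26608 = 4647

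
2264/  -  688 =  - 4+ 61/86= - 3.29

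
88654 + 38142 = 126796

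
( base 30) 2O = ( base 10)84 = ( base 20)44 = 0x54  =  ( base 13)66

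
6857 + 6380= 13237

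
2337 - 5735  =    -  3398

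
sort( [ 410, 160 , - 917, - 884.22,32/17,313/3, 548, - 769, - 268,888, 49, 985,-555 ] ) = [ - 917, - 884.22, - 769, - 555, - 268,32/17,  49 , 313/3, 160,  410,  548, 888, 985]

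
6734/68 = 3367/34  =  99.03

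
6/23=6/23 = 0.26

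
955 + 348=1303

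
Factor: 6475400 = 2^3*5^2*32377^1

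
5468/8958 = 2734/4479= 0.61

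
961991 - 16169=945822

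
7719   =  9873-2154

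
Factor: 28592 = 2^4*1787^1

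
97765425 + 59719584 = 157485009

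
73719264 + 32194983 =105914247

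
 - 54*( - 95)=5130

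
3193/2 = 3193/2  =  1596.50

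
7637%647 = 520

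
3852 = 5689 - 1837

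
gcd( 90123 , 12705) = 33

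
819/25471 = 819/25471 =0.03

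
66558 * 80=5324640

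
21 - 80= - 59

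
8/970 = 4/485 = 0.01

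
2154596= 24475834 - 22321238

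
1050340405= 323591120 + 726749285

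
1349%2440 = 1349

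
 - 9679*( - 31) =300049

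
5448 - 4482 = 966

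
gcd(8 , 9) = 1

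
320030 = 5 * 64006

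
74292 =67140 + 7152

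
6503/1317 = 6503/1317=4.94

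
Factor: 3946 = 2^1*1973^1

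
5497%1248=505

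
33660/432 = 935/12 = 77.92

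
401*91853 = 36833053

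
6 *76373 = 458238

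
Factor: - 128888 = -2^3*16111^1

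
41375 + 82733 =124108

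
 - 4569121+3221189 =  - 1347932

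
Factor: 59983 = 7^1*11^1*19^1*41^1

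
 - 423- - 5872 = 5449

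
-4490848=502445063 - 506935911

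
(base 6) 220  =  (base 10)84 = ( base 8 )124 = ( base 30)2o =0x54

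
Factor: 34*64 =2^7* 17^1 = 2176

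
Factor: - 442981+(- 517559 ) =- 2^2*3^1*5^1*7^1*2287^1  =  -960540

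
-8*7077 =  - 56616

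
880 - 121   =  759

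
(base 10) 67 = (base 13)52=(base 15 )47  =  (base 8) 103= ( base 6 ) 151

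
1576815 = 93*16955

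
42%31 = 11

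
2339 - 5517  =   - 3178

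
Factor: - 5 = -5^1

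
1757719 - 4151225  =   - 2393506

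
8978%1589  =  1033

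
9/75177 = 1/8353 = 0.00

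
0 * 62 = 0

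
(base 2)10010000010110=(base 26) DH8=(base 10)9238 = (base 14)351c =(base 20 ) 131i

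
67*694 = 46498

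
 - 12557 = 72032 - 84589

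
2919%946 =81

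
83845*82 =6875290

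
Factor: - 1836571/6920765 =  - 5^( - 1 )*11^1*67^( - 1 )*73^( - 1)*199^1*283^( - 1)*839^1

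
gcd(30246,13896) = 6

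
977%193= 12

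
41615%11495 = 7130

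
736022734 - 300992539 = 435030195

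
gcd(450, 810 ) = 90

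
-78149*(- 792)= 61894008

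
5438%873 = 200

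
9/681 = 3/227 = 0.01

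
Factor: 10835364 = 2^2 * 3^1*229^1*3943^1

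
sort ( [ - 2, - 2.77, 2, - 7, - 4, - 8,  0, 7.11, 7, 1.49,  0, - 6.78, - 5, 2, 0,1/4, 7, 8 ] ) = [ - 8 , - 7 , - 6.78 , - 5, - 4,  -  2.77,- 2,0, 0, 0, 1/4,1.49, 2,  2, 7, 7, 7.11, 8 ] 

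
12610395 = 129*97755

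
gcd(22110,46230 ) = 2010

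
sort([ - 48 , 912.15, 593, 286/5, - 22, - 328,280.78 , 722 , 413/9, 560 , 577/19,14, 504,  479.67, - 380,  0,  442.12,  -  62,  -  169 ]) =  [- 380, - 328, -169, - 62, - 48,-22, 0,14 , 577/19 , 413/9,286/5, 280.78, 442.12, 479.67, 504,560, 593, 722, 912.15 ]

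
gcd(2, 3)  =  1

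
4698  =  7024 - 2326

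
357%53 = 39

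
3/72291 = 1/24097=0.00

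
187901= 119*1579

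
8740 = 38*230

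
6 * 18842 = 113052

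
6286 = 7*898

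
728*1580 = 1150240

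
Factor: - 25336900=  - 2^2*5^2*253369^1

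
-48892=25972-74864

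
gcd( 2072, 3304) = 56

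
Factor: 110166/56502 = 3^(-1 )*7^1 * 61^1*73^( - 1 ) = 427/219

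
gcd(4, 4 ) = 4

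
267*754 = 201318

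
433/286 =1  +  147/286 = 1.51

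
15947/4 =3986 + 3/4=3986.75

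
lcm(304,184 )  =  6992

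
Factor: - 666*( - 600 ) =399600 = 2^4*3^3*5^2*37^1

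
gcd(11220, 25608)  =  132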